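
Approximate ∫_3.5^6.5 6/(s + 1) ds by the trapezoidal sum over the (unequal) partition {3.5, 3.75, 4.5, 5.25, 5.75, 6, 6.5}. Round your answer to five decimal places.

3.07119

Subinterval widths: 0.25, 0.75, 0.75, 0.5, 0.25, 0.5.
f(3.5) = 4/3, f(3.75) = 24/19, f(4.5) = 12/11, f(5.25) = 0.96, f(5.75) = 8/9, f(6) = 6/7, f(6.5) = 0.8.
On each subinterval the trapezoid contributes (Δs_i/2)·[f(s_{i-1}) + f(s_i)].
Sum ≈ 3.07119.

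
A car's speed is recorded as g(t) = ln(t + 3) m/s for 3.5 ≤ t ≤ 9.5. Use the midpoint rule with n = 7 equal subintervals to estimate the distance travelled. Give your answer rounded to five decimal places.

Δt = (9.5 − 3.5)/7 = 6/7.
Midpoints: 55/14, 67/14, 79/14, 6.5, 103/14, 115/14, 127/14.
g(55/14) ≈ 1.93565, g(67/14) ≈ 2.05229, g(79/14) ≈ 2.15673, g(6.5) ≈ 2.25129, g(103/14) ≈ 2.33768, g(115/14) ≈ 2.41719, g(127/14) ≈ 2.49084.
Sum = Δt · [g(55/14) + g(67/14) + g(79/14) + ...].
Sum ≈ 13.40715.

13.40715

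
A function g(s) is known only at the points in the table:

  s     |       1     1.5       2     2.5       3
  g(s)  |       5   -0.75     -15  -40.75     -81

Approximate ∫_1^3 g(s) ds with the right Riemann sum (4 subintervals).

-68.75

Δs = 0.5.
Sum = 0.5·[(-0.75) + (-15) + (-40.75) + (-81)] = -68.75.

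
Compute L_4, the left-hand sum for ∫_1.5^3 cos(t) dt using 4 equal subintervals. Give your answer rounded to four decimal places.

-0.6474

Δt = (3 − 1.5)/4 = 0.375.
Left endpoints: 1.5, 1.875, 2.25, 2.625.
f(1.5) ≈ 0.0707, f(1.875) ≈ -0.2995, f(2.25) ≈ -0.6282, f(2.625) ≈ -0.8695.
Sum = Δt · [f(1.5) + f(1.875) + f(2.25) + f(2.625)].
Sum ≈ -0.6474.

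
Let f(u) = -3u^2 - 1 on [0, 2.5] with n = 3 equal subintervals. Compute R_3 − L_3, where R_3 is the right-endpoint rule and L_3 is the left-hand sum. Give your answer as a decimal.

-15.625

R_3 ≈ -26.8055556.
L_3 ≈ -11.1805556.
R_3 − L_3 = -15.625.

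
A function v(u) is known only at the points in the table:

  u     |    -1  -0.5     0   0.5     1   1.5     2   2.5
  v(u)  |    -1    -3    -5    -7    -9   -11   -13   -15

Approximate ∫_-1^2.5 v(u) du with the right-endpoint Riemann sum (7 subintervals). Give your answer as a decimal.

Δu = 0.5.
Sum = 0.5·[(-3) + (-5) + (-7) + (-9) + (-11) + (-13) + (-15)] = -31.5.

-31.5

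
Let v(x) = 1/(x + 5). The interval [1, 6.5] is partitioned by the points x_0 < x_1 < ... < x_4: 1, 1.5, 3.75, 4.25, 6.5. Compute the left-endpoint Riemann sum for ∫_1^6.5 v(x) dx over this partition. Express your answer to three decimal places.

0.730

Subinterval widths: 0.5, 2.25, 0.5, 2.25.
Left endpoints: 1, 1.5, 3.75, 4.25.
v(1) = 1/6, v(1.5) = 2/13, v(3.75) = 4/35, v(4.25) = 4/37.
Sum = Σ Δx_i · v(x_i).
Sum ≈ 0.730.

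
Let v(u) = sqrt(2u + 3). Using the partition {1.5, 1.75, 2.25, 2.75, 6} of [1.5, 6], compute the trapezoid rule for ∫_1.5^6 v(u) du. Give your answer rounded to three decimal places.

14.392

Subinterval widths: 0.25, 0.5, 0.5, 3.25.
v(1.5) ≈ 2.449, v(1.75) ≈ 2.550, v(2.25) ≈ 2.739, v(2.75) ≈ 2.915, v(6) ≈ 3.873.
On each subinterval the trapezoid contributes (Δu_i/2)·[v(u_{i-1}) + v(u_i)].
Sum ≈ 14.392.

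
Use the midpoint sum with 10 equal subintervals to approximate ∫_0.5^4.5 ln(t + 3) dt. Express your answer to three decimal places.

Δt = (4.5 − 0.5)/10 = 0.4.
Midpoints: 0.7, 1.1, 1.5, 1.9, 2.3, 2.7, 3.1, 3.5, 3.9, 4.3.
f(0.7) ≈ 1.308, f(1.1) ≈ 1.411, f(1.5) ≈ 1.504, f(1.9) ≈ 1.589, f(2.3) ≈ 1.668, f(2.7) ≈ 1.740, f(3.1) ≈ 1.808, f(3.5) ≈ 1.872, f(3.9) ≈ 1.932, f(4.3) ≈ 1.988.
Sum = Δt · [f(0.7) + f(1.1) + f(1.5) + ...].
Sum ≈ 6.728.

6.728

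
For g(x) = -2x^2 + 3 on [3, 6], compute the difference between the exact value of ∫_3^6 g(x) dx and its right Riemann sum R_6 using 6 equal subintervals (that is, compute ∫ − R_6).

Exact integral: ∫_3^6 g(x) dx = -117.
R_6 = -130.75.
Error = -117 − (-130.75) = 13.75.

13.75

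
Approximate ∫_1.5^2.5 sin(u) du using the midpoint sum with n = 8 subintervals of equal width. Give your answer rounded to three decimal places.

0.872

Δu = (2.5 − 1.5)/8 = 0.125.
Midpoints: 1.5625, 1.6875, 1.8125, 1.9375, 2.0625, 2.1875, 2.3125, 2.4375.
f(1.5625) ≈ 1.000, f(1.6875) ≈ 0.993, f(1.8125) ≈ 0.971, f(1.9375) ≈ 0.934, f(2.0625) ≈ 0.882, f(2.1875) ≈ 0.816, f(2.3125) ≈ 0.737, f(2.4375) ≈ 0.647.
Sum = Δu · [f(1.5625) + f(1.6875) + f(1.8125) + ...].
Sum ≈ 0.872.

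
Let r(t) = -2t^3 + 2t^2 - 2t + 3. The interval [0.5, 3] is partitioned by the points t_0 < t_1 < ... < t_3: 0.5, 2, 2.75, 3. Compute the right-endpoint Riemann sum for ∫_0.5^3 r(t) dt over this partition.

Subinterval widths: 1.5, 0.75, 0.25.
Right endpoints: 2, 2.75, 3.
r(2) = -9, r(2.75) = -28.96875, r(3) = -39.
Sum = Σ Δt_i · r(t_i).
Sum = -44.9765625.

-44.9765625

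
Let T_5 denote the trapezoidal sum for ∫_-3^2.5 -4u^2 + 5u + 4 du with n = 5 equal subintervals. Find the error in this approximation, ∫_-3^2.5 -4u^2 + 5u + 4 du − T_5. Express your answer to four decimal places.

Exact integral: ∫_-3^2.5 f(u) du ≈ -41.708333.
T_5 = -46.145.
Error ≈ -41.708333 − (-46.145) ≈ 4.4367.

4.4367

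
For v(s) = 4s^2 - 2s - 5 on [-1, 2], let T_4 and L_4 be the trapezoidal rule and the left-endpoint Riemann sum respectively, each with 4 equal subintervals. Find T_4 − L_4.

2.25

T_4 = -4.875.
L_4 = -7.125.
T_4 − L_4 = 2.25.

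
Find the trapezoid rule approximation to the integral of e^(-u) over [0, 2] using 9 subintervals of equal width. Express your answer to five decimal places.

0.86822

Δu = (2 − 0)/9 = 2/9.
f(0) ≈ 1.00000, f(2/9) ≈ 0.80074, f(4/9) ≈ 0.64118, f(2/3) ≈ 0.51342, f(8/9) ≈ 0.41111, f(10/9) ≈ 0.32919, f(4/3) ≈ 0.26360, f(14/9) ≈ 0.21107, f(16/9) ≈ 0.16901, f(2) ≈ 0.13534.
T_9 = (Δu/2)·[f(u_0) + 2f(u_1) + ... + 2f(u_{8}) + f(u_9)].
Sum ≈ 0.86822.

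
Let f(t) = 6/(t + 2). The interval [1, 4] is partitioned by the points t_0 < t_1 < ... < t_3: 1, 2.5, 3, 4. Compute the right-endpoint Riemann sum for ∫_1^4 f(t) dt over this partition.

3.6

Subinterval widths: 1.5, 0.5, 1.
Right endpoints: 2.5, 3, 4.
f(2.5) = 4/3, f(3) = 1.2, f(4) = 1.
Sum = Σ Δt_i · f(t_i).
Sum = 3.6.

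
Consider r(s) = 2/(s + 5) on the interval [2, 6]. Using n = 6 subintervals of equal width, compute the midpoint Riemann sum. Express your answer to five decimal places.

Δs = (6 − 2)/6 = 2/3.
Midpoints: 7/3, 3, 11/3, 13/3, 5, 17/3.
r(7/3) = 3/11, r(3) = 0.25, r(11/3) = 3/13, r(13/3) = 3/14, r(5) = 0.2, r(17/3) = 0.1875.
Sum = Δs · [r(7/3) + r(3) + r(11/3) + ...].
Sum ≈ 0.90352.

0.90352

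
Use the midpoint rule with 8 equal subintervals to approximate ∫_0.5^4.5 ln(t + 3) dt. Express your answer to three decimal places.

6.729

Δt = (4.5 − 0.5)/8 = 0.5.
Midpoints: 0.75, 1.25, 1.75, 2.25, 2.75, 3.25, 3.75, 4.25.
f(0.75) ≈ 1.322, f(1.25) ≈ 1.447, f(1.75) ≈ 1.558, f(2.25) ≈ 1.658, f(2.75) ≈ 1.749, f(3.25) ≈ 1.833, f(3.75) ≈ 1.910, f(4.25) ≈ 1.981.
Sum = Δt · [f(0.75) + f(1.25) + f(1.75) + ...].
Sum ≈ 6.729.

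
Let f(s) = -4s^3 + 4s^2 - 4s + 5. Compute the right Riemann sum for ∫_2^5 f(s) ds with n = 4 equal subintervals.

-639.1875

Δs = (5 − 2)/4 = 0.75.
Right endpoints: 2.75, 3.5, 4.25, 5.
f(2.75) = -58.9375, f(3.5) = -131.5, f(4.25) = -246.8125, f(5) = -415.
Sum = Δs · [f(2.75) + f(3.5) + f(4.25) + f(5)].
Sum = -639.1875.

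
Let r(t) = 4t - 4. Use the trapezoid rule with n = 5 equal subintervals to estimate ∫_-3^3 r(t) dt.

-24

Δt = (3 − (-3))/5 = 1.2.
r(-3) = -16, r(-1.8) = -11.2, r(-0.6) = -6.4, r(0.6) = -1.6, r(1.8) = 3.2, r(3) = 8.
T_5 = (Δt/2)·[r(t_0) + 2r(t_1) + ... + 2r(t_{4}) + r(t_5)].
Sum = -24.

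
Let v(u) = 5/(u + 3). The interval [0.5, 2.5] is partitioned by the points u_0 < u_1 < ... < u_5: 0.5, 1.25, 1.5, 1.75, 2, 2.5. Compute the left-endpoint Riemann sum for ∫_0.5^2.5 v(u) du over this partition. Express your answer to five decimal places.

Subinterval widths: 0.75, 0.25, 0.25, 0.25, 0.5.
Left endpoints: 0.5, 1.25, 1.5, 1.75, 2.
v(0.5) = 10/7, v(1.25) = 20/17, v(1.5) = 10/9, v(1.75) = 20/19, v(2) = 1.
Sum = Σ Δu_i · v(u_i).
Sum ≈ 2.40648.

2.40648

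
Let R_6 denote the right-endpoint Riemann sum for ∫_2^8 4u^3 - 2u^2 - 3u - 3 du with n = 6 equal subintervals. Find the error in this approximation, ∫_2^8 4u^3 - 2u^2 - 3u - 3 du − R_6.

Exact integral: ∫_2^8 f(u) du = 3636.
R_6 = 4633.
Error = 3636 − 4633 = -997.

-997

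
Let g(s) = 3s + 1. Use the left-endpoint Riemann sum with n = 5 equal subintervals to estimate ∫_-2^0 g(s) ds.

-5.2

Δs = (0 − (-2))/5 = 0.4.
Left endpoints: -2, -1.6, -1.2, -0.8, -0.4.
g(-2) = -5, g(-1.6) = -3.8, g(-1.2) = -2.6, g(-0.8) = -1.4, g(-0.4) = -0.2.
Sum = Δs · [g(-2) + g(-1.6) + g(-1.2) + g(-0.8) + g(-0.4)].
Sum = -5.2.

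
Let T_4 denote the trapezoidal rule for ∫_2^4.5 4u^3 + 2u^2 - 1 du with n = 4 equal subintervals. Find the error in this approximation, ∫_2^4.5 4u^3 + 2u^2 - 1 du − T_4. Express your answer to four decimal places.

Exact integral: ∫_2^4.5 f(u) du ≈ 446.979167.
T_4 = 453.65234375.
Error ≈ 446.979167 − 453.65234375 ≈ -6.6732.

-6.6732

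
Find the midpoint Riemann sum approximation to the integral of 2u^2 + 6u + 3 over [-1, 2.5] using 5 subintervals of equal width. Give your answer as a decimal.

Δu = (2.5 − (-1))/5 = 0.7.
Midpoints: -0.65, 0.05, 0.75, 1.45, 2.15.
f(-0.65) = -0.055, f(0.05) = 3.305, f(0.75) = 8.625, f(1.45) = 15.905, f(2.15) = 25.145.
Sum = Δu · [f(-0.65) + f(0.05) + f(0.75) + f(1.45) + f(2.15)].
Sum = 37.0475.

37.0475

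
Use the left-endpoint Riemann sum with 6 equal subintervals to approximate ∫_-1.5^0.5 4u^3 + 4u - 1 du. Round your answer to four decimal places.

-14.8889

Δu = (0.5 − (-1.5))/6 = 1/3.
Left endpoints: -1.5, -7/6, -5/6, -0.5, -1/6, 1/6.
f(-1.5) = -20.5, f(-7/6) = -649/54, f(-5/6) = -359/54, f(-0.5) = -3.5, f(-1/6) = -91/54, f(1/6) = -17/54.
Sum = Δu · [f(-1.5) + f(-7/6) + f(-5/6) + ...].
Sum ≈ -14.8889.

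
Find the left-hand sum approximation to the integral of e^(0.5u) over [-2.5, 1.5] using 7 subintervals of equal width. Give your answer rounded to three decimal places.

Δu = (1.5 − (-2.5))/7 = 4/7.
Left endpoints: -2.5, -27/14, -19/14, -11/14, -3/14, 5/14, 13/14.
f(-2.5) ≈ 0.287, f(-27/14) ≈ 0.381, f(-19/14) ≈ 0.507, f(-11/14) ≈ 0.675, f(-3/14) ≈ 0.898, f(5/14) ≈ 1.196, f(13/14) ≈ 1.591.
Sum = Δu · [f(-2.5) + f(-27/14) + f(-19/14) + ...].
Sum ≈ 3.163.

3.163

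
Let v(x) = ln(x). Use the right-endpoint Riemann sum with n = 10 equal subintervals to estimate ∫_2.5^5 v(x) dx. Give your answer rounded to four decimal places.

3.3421

Δx = (5 − 2.5)/10 = 0.25.
Right endpoints: 2.75, 3, 3.25, 3.5, 3.75, 4, 4.25, 4.5, 4.75, 5.
v(2.75) ≈ 1.0116, v(3) ≈ 1.0986, v(3.25) ≈ 1.1787, v(3.5) ≈ 1.2528, v(3.75) ≈ 1.3218, v(4) ≈ 1.3863, v(4.25) ≈ 1.4469, v(4.5) ≈ 1.5041, v(4.75) ≈ 1.5581, v(5) ≈ 1.6094.
Sum = Δx · [v(2.75) + v(3) + v(3.25) + ...].
Sum ≈ 3.3421.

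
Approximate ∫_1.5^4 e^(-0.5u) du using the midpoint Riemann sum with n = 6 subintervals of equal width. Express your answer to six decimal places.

0.672845

Δu = (4 − 1.5)/6 = 5/12.
Midpoints: 41/24, 2.125, 61/24, 71/24, 3.375, 91/24.
f(41/24) ≈ 0.425638, f(2.125) ≈ 0.345591, f(61/24) ≈ 0.280598, f(71/24) ≈ 0.227827, f(3.375) ≈ 0.184981, f(91/24) ≈ 0.150193.
Sum = Δu · [f(41/24) + f(2.125) + f(61/24) + ...].
Sum ≈ 0.672845.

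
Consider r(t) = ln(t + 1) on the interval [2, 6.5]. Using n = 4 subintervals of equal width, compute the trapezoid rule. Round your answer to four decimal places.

7.2950

Δt = (6.5 − 2)/4 = 1.125.
r(2) ≈ 1.0986, r(3.125) ≈ 1.4171, r(4.25) ≈ 1.6582, r(5.375) ≈ 1.8524, r(6.5) ≈ 2.0149.
T_4 = (Δt/2)·[r(t_0) + 2r(t_1) + 2r(t_2) + 2r(t_3) + r(t_4)].
Sum ≈ 7.2950.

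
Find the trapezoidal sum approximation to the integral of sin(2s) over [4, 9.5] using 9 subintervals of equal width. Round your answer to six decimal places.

Δs = (9.5 − 4)/9 = 11/18.
f(4) ≈ 0.989358, f(83/18) ≈ 0.201173, f(47/9) ≈ -0.851933, f(35/6) ≈ -0.783143, f(58/9) ≈ 0.316956, f(127/18) ≈ 0.999661, f(23/3) ≈ 0.365928, f(149/18) ≈ -0.749689, f(80/9) ≈ -0.878053, f(9.5) ≈ 0.149877.
T_9 = (Δs/2)·[f(s_0) + 2f(s_1) + ... + 2f(s_{8}) + f(s_9)].
Sum ≈ -0.494684.

-0.494684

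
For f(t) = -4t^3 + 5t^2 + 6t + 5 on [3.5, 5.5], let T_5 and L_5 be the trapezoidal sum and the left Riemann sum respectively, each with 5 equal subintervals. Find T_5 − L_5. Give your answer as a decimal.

T_5 = -497.78.
L_5 = -419.38.
T_5 − L_5 = -78.4.

-78.4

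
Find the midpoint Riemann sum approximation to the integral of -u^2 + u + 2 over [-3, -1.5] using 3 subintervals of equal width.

-8.21875

Δu = (-1.5 − (-3))/3 = 0.5.
Midpoints: -2.75, -2.25, -1.75.
f(-2.75) = -8.3125, f(-2.25) = -5.3125, f(-1.75) = -2.8125.
Sum = Δu · [f(-2.75) + f(-2.25) + f(-1.75)].
Sum = -8.21875.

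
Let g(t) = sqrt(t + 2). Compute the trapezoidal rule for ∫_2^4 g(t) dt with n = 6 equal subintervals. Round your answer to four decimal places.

Δt = (4 − 2)/6 = 1/3.
g(2) ≈ 2.0000, g(7/3) ≈ 2.0817, g(8/3) ≈ 2.1602, g(3) ≈ 2.2361, g(10/3) ≈ 2.3094, g(11/3) ≈ 2.3805, g(4) ≈ 2.4495.
T_6 = (Δt/2)·[g(t_0) + 2g(t_1) + ... + 2g(t_{5}) + g(t_6)].
Sum ≈ 4.4642.

4.4642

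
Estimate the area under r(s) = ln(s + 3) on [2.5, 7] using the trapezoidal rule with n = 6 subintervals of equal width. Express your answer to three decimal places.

Δs = (7 − 2.5)/6 = 0.75.
r(2.5) ≈ 1.705, r(3.25) ≈ 1.833, r(4) ≈ 1.946, r(4.75) ≈ 2.048, r(5.5) ≈ 2.140, r(6.25) ≈ 2.225, r(7) ≈ 2.303.
T_6 = (Δs/2)·[r(s_0) + 2r(s_1) + ... + 2r(s_{5}) + r(s_6)].
Sum ≈ 9.146.

9.146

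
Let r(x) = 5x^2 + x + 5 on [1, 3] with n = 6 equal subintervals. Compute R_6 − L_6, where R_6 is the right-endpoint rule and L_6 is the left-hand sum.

R_6 ≈ 64.51851852.
L_6 ≈ 50.51851852.
R_6 − L_6 = 14.

14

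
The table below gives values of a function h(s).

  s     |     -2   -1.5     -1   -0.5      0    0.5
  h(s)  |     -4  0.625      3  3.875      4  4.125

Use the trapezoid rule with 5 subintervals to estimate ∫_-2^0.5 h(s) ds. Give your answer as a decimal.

Δs = 0.5.
T_5 = (0.5/2)·[(-4) + 2·0.625 + 2·3 + 2·3.875 + 2·4 + 4.125] = 5.78125.

5.78125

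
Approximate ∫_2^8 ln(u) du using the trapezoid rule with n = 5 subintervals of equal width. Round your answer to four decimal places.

9.2049

Δu = (8 − 2)/5 = 1.2.
f(2) ≈ 0.6931, f(3.2) ≈ 1.1632, f(4.4) ≈ 1.4816, f(5.6) ≈ 1.7228, f(6.8) ≈ 1.9169, f(8) ≈ 2.0794.
T_5 = (Δu/2)·[f(u_0) + 2f(u_1) + ... + 2f(u_{4}) + f(u_5)].
Sum ≈ 9.2049.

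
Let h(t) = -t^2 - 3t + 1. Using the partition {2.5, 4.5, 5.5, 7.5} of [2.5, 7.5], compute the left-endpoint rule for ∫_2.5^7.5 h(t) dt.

-149.75

Subinterval widths: 2, 1, 2.
Left endpoints: 2.5, 4.5, 5.5.
h(2.5) = -12.75, h(4.5) = -32.75, h(5.5) = -45.75.
Sum = Σ Δt_i · h(t_i).
Sum = -149.75.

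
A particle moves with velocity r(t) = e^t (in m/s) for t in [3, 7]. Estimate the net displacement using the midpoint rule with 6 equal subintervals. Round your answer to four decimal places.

Δt = (7 − 3)/6 = 2/3.
Midpoints: 10/3, 4, 14/3, 16/3, 6, 20/3.
r(10/3) ≈ 28.0316, r(4) ≈ 54.5982, r(14/3) ≈ 106.3427, r(16/3) ≈ 207.1272, r(6) ≈ 403.4288, r(20/3) ≈ 785.7720.
Sum = Δt · [r(10/3) + r(4) + r(14/3) + ...].
Sum ≈ 1056.8670.

1056.8670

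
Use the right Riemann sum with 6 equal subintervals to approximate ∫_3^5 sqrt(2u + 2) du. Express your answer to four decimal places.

Δu = (5 − 3)/6 = 1/3.
Right endpoints: 10/3, 11/3, 4, 13/3, 14/3, 5.
f(10/3) ≈ 2.9439, f(11/3) ≈ 3.0551, f(4) ≈ 3.1623, f(13/3) ≈ 3.2660, f(14/3) ≈ 3.3665, f(5) ≈ 3.4641.
Sum = Δu · [f(10/3) + f(11/3) + f(4) + ...].
Sum ≈ 6.4193.

6.4193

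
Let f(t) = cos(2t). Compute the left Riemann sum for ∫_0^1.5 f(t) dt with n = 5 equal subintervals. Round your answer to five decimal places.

Δt = (1.5 − 0)/5 = 0.3.
Left endpoints: 0, 0.3, 0.6, 0.9, 1.2.
f(0) ≈ 1.00000, f(0.3) ≈ 0.82534, f(0.6) ≈ 0.36236, f(0.9) ≈ -0.22720, f(1.2) ≈ -0.73739.
Sum = Δt · [f(0) + f(0.3) + f(0.6) + f(0.9) + f(1.2)].
Sum ≈ 0.36693.

0.36693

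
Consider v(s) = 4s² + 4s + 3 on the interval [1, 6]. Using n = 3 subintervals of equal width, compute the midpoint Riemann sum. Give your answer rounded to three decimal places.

367.037

Δs = (6 − 1)/3 = 5/3.
Midpoints: 11/6, 3.5, 31/6.
v(11/6) = 214/9, v(3.5) = 66, v(31/6) = 1174/9.
Sum = Δs · [v(11/6) + v(3.5) + v(31/6)].
Sum ≈ 367.037.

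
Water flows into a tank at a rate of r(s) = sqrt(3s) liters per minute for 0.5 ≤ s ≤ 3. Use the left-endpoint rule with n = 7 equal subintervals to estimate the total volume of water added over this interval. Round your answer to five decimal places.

Δs = (3 − 0.5)/7 = 5/14.
Left endpoints: 0.5, 6/7, 17/14, 11/7, 27/14, 16/7, 37/14.
r(0.5) ≈ 1.22474, r(6/7) ≈ 1.60357, r(17/14) ≈ 1.90863, r(11/7) ≈ 2.17124, r(27/14) ≈ 2.40535, r(16/7) ≈ 2.61861, r(37/14) ≈ 2.81577.
Sum = Δs · [r(0.5) + r(6/7) + r(17/14) + ...].
Sum ≈ 5.26711.

5.26711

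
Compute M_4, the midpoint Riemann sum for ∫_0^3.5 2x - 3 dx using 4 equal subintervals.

Δx = (3.5 − 0)/4 = 0.875.
Midpoints: 0.4375, 1.3125, 2.1875, 3.0625.
f(0.4375) = -2.125, f(1.3125) = -0.375, f(2.1875) = 1.375, f(3.0625) = 3.125.
Sum = Δx · [f(0.4375) + f(1.3125) + f(2.1875) + f(3.0625)].
Sum = 1.75.

1.75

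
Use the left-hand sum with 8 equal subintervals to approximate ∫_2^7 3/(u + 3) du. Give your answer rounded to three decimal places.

2.176

Δu = (7 − 2)/8 = 0.625.
Left endpoints: 2, 2.625, 3.25, 3.875, 4.5, 5.125, 5.75, 6.375.
f(2) = 0.6, f(2.625) = 8/15, f(3.25) = 0.48, f(3.875) = 24/55, f(4.5) = 0.4, f(5.125) = 24/65, f(5.75) = 12/35, f(6.375) = 0.32.
Sum = Δu · [f(2) + f(2.625) + f(3.25) + ...].
Sum ≈ 2.176.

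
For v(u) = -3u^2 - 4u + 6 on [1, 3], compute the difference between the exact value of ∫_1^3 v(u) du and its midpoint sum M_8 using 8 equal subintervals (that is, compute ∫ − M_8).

-0.03125

Exact integral: ∫_1^3 v(u) du = -30.
M_8 = -29.96875.
Error = -30 − (-29.96875) = -0.03125.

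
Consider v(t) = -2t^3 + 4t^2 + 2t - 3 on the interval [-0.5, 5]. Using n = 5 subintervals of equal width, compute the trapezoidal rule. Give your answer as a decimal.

-147.9225

Δt = (5 − (-0.5))/5 = 1.1.
v(-0.5) = -2.75, v(0.6) = -0.792, v(1.7) = 2.134, v(2.8) = -9.944, v(3.9) = -52.998, v(5) = -143.
T_5 = (Δt/2)·[v(t_0) + 2v(t_1) + ... + 2v(t_{4}) + v(t_5)].
Sum = -147.9225.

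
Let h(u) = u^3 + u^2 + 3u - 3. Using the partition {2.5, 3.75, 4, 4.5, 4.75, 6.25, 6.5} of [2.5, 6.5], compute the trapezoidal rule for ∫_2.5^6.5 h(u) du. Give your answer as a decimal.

Subinterval widths: 1.25, 0.25, 0.5, 0.25, 1.5, 0.25.
h(2.5) = 26.375, h(3.75) = 75.046875, h(4) = 89, h(4.5) = 121.875, h(4.75) = 140.984375, h(6.25) = 298.953125, h(6.5) = 333.375.
On each subinterval the trapezoid contributes (Δu_i/2)·[h(u_{i-1}) + h(u_i)].
Sum = 578.46484375.

578.46484375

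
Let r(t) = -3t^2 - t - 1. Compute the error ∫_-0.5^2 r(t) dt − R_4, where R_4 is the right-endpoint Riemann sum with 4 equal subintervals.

4.78515625

Exact integral: ∫_-0.5^2 r(t) dt = -12.5.
R_4 = -17.28515625.
Error = -12.5 − (-17.28515625) = 4.78515625.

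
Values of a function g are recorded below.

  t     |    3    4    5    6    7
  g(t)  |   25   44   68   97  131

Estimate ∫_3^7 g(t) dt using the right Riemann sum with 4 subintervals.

340

Δt = 1.
Sum = 1·[44 + 68 + 97 + 131] = 340.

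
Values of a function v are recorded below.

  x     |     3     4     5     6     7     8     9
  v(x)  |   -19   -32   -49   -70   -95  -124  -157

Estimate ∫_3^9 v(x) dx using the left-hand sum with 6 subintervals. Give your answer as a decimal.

Δx = 1.
Sum = 1·[(-19) + (-32) + (-49) + (-70) + (-95) + (-124)] = -389.

-389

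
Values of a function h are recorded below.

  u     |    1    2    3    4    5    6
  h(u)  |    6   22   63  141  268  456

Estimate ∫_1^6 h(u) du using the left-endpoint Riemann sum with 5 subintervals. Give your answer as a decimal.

Δu = 1.
Sum = 1·[6 + 22 + 63 + 141 + 268] = 500.

500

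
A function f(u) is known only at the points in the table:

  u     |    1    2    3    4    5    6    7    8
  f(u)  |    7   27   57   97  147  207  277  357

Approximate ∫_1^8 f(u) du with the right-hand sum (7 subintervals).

1169

Δu = 1.
Sum = 1·[27 + 57 + 97 + 147 + 207 + 277 + 357] = 1169.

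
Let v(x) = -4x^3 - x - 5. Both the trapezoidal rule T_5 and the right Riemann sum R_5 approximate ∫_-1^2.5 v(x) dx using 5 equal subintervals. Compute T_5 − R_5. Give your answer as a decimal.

24.5

T_5 = -60.76.
R_5 = -85.26.
T_5 − R_5 = 24.5.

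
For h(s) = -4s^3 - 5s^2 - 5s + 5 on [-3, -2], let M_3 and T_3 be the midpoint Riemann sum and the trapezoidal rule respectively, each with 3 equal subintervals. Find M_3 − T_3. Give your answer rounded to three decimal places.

-0.694

M_3 ≈ 50.60185.
T_3 ≈ 51.29630.
M_3 − T_3 ≈ -0.694.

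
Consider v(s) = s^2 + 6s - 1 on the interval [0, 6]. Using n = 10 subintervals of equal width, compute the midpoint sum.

173.82

Δs = (6 − 0)/10 = 0.6.
Midpoints: 0.3, 0.9, 1.5, 2.1, 2.7, 3.3, 3.9, 4.5, 5.1, 5.7.
v(0.3) = 0.89, v(0.9) = 5.21, v(1.5) = 10.25, v(2.1) = 16.01, v(2.7) = 22.49, v(3.3) = 29.69, v(3.9) = 37.61, v(4.5) = 46.25, v(5.1) = 55.61, v(5.7) = 65.69.
Sum = Δs · [v(0.3) + v(0.9) + v(1.5) + ...].
Sum = 173.82.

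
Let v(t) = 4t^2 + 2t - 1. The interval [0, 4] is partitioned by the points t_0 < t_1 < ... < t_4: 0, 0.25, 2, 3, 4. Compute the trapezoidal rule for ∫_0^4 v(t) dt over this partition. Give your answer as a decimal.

102.25

Subinterval widths: 0.25, 1.75, 1, 1.
v(0) = -1, v(0.25) = -0.25, v(2) = 19, v(3) = 41, v(4) = 71.
On each subinterval the trapezoid contributes (Δt_i/2)·[v(t_{i-1}) + v(t_i)].
Sum = 102.25.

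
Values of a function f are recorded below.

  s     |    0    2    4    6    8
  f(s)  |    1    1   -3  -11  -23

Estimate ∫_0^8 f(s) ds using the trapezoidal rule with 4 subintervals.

-48

Δs = 2.
T_4 = (2/2)·[1 + 2·1 + 2·(-3) + 2·(-11) + (-23)] = -48.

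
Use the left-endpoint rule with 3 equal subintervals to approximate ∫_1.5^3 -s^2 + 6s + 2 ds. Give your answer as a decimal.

14.75

Δs = (3 − 1.5)/3 = 0.5.
Left endpoints: 1.5, 2, 2.5.
f(1.5) = 8.75, f(2) = 10, f(2.5) = 10.75.
Sum = Δs · [f(1.5) + f(2) + f(2.5)].
Sum = 14.75.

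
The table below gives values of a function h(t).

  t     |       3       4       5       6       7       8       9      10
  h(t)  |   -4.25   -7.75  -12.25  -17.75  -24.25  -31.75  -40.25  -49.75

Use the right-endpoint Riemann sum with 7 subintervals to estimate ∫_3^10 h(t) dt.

-183.75

Δt = 1.
Sum = 1·[(-7.75) + (-12.25) + (-17.75) + (-24.25) + (-31.75) + (-40.25) + (-49.75)] = -183.75.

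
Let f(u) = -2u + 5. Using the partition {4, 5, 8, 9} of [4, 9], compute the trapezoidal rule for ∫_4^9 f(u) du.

-40

Subinterval widths: 1, 3, 1.
f(4) = -3, f(5) = -5, f(8) = -11, f(9) = -13.
On each subinterval the trapezoid contributes (Δu_i/2)·[f(u_{i-1}) + f(u_i)].
Sum = -40.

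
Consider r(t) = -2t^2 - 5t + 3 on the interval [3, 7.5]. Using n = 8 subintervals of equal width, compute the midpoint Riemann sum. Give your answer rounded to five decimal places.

Δt = (7.5 − 3)/8 = 0.5625.
Midpoints: 3.28125, 3.84375, 4.40625, 4.96875, 5.53125, 6.09375, 6.65625, 7.21875.
r(3.28125) = -17889/512, r(3.84375) = -23433/512, r(4.40625) = -29625/512, r(4.96875) = -36465/512, r(5.53125) = -43953/512, r(6.09375) = -52089/512, r(6.65625) = -60873/512, r(7.21875) = -70305/512.
Sum = Δt · [r(3.28125) + r(3.84375) + r(4.40625) + ...].
Sum ≈ -367.63770.

-367.63770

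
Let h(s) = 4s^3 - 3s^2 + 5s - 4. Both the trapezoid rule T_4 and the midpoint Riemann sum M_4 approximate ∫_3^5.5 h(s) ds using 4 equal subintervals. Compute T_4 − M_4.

11.71875

T_4 = 745.625.
M_4 = 733.90625.
T_4 − M_4 = 11.71875.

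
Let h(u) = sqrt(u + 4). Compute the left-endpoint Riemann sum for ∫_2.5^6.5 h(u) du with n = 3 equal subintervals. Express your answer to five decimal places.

Δu = (6.5 − 2.5)/3 = 4/3.
Left endpoints: 2.5, 23/6, 31/6.
h(2.5) ≈ 2.54951, h(23/6) ≈ 2.79881, h(31/6) ≈ 3.02765.
Sum = Δu · [h(2.5) + h(23/6) + h(31/6)].
Sum ≈ 11.16796.

11.16796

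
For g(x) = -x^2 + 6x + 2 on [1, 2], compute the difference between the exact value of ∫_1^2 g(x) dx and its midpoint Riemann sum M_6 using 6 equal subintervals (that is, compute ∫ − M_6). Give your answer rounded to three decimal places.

-0.002

Exact integral: ∫_1^2 g(x) dx ≈ 8.66667.
M_6 ≈ 8.66898.
Error ≈ 8.66667 − 8.66898 ≈ -0.002.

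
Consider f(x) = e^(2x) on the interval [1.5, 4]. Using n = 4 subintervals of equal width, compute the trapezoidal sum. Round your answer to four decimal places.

1668.3612

Δx = (4 − 1.5)/4 = 0.625.
f(1.5) ≈ 20.0855, f(2.125) ≈ 70.1054, f(2.75) ≈ 244.6919, f(3.375) ≈ 854.0588, f(4) ≈ 2980.9580.
T_4 = (Δx/2)·[f(x_0) + 2f(x_1) + 2f(x_2) + 2f(x_3) + f(x_4)].
Sum ≈ 1668.3612.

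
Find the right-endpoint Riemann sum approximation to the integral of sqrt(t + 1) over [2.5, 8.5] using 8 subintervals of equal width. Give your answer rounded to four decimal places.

Δt = (8.5 − 2.5)/8 = 0.75.
Right endpoints: 3.25, 4, 4.75, 5.5, 6.25, 7, 7.75, 8.5.
f(3.25) ≈ 2.0616, f(4) ≈ 2.2361, f(4.75) ≈ 2.3979, f(5.5) ≈ 2.5495, f(6.25) ≈ 2.6926, f(7) ≈ 2.8284, f(7.75) ≈ 2.9580, f(8.5) ≈ 3.0822.
Sum = Δt · [f(3.25) + f(4) + f(4.75) + ...].
Sum ≈ 15.6047.

15.6047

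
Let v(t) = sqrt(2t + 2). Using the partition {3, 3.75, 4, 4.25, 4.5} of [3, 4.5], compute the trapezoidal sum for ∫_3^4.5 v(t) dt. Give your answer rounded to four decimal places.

Subinterval widths: 0.75, 0.25, 0.25, 0.25.
v(3) ≈ 2.8284, v(3.75) ≈ 3.0822, v(4) ≈ 3.1623, v(4.25) ≈ 3.2404, v(4.5) ≈ 3.3166.
On each subinterval the trapezoid contributes (Δt_i/2)·[v(t_{i-1}) + v(t_i)].
Sum ≈ 4.6170.

4.6170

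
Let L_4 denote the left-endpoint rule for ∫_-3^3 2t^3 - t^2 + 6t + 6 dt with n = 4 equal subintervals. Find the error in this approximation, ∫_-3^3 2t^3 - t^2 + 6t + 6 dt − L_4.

110.25

Exact integral: ∫_-3^3 f(t) dt = 18.
L_4 = -92.25.
Error = 18 − (-92.25) = 110.25.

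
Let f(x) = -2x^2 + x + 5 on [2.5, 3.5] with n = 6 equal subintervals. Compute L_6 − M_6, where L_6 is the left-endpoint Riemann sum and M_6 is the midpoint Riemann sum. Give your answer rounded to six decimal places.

L_6 ≈ -9.25925926.
M_6 ≈ -10.16203704.
L_6 − M_6 ≈ 0.902778.

0.902778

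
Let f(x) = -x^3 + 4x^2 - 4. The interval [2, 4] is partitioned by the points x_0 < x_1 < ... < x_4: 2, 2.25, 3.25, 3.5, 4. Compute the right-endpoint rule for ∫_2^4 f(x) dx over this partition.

Subinterval widths: 0.25, 1, 0.25, 0.5.
Right endpoints: 2.25, 3.25, 3.5, 4.
f(2.25) = 4.859375, f(3.25) = 3.921875, f(3.5) = 2.125, f(4) = -4.
Sum = Σ Δx_i · f(x_i).
Sum = 3.66796875.

3.66796875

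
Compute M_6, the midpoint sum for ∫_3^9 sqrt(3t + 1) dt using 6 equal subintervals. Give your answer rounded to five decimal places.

Δt = (9 − 3)/6 = 1.
Midpoints: 3.5, 4.5, 5.5, 6.5, 7.5, 8.5.
f(3.5) ≈ 3.39116, f(4.5) ≈ 3.80789, f(5.5) ≈ 4.18330, f(6.5) ≈ 4.52769, f(7.5) ≈ 4.84768, f(8.5) ≈ 5.14782.
Sum = Δt · [f(3.5) + f(4.5) + f(5.5) + ...].
Sum ≈ 25.90554.

25.90554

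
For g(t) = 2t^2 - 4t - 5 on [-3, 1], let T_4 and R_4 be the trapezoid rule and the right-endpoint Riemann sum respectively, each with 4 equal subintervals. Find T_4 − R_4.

T_4 = 16.
R_4 = 0.
T_4 − R_4 = 16.

16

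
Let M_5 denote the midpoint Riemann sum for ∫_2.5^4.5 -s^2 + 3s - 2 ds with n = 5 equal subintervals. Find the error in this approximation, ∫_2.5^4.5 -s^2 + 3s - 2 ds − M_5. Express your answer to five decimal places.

Exact integral: ∫_2.5^4.5 f(s) ds ≈ -8.1666667.
M_5 = -8.14.
Error ≈ -8.1666667 − (-8.14) ≈ -0.02667.

-0.02667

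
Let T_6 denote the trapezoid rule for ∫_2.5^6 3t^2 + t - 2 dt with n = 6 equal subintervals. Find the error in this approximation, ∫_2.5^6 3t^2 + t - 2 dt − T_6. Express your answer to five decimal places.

Exact integral: ∫_2.5^6 f(t) dt = 208.25.
T_6 ≈ 208.8454861.
Error ≈ 208.25 − 208.8454861 ≈ -0.59549.

-0.59549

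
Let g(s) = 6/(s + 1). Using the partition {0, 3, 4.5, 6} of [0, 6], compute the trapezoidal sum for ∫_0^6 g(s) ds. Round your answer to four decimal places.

Subinterval widths: 3, 1.5, 1.5.
g(0) = 6, g(3) = 1.5, g(4.5) = 12/11, g(6) = 6/7.
On each subinterval the trapezoid contributes (Δs_i/2)·[g(s_{i-1}) + g(s_i)].
Sum ≈ 14.6542.

14.6542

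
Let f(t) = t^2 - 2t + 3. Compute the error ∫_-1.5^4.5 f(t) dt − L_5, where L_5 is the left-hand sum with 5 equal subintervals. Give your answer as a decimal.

Exact integral: ∫_-1.5^4.5 f(t) dt = 31.5.
L_5 = 29.34.
Error = 31.5 − 29.34 = 2.16.

2.16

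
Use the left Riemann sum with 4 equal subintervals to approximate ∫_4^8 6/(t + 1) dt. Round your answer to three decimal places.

3.807

Δt = (8 − 4)/4 = 1.
Left endpoints: 4, 5, 6, 7.
f(4) = 1.2, f(5) = 1, f(6) = 6/7, f(7) = 0.75.
Sum = Δt · [f(4) + f(5) + f(6) + f(7)].
Sum ≈ 3.807.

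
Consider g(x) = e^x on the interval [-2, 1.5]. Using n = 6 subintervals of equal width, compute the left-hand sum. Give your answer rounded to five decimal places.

Δx = (1.5 − (-2))/6 = 7/12.
Left endpoints: -2, -17/12, -5/6, -0.25, 1/3, 11/12.
g(-2) ≈ 0.13534, g(-17/12) ≈ 0.24252, g(-5/6) ≈ 0.43460, g(-0.25) ≈ 0.77880, g(1/3) ≈ 1.39561, g(11/12) ≈ 2.50094.
Sum = Δx · [g(-2) + g(-17/12) + g(-5/6) + ...].
Sum ≈ 3.20122.

3.20122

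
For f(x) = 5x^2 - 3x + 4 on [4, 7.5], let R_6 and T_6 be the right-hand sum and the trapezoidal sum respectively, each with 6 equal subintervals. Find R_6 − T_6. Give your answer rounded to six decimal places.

R_6 ≈ 606.71122685.
T_6 ≈ 551.07581019.
R_6 − T_6 ≈ 55.635417.

55.635417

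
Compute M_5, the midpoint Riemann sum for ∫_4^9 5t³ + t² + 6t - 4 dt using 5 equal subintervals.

Δt = (9 − 4)/5 = 1.
Midpoints: 4.5, 5.5, 6.5, 7.5, 8.5.
f(4.5) = 498.875, f(5.5) = 891.125, f(6.5) = 1450.375, f(7.5) = 2206.625, f(8.5) = 3189.875.
Sum = Δt · [f(4.5) + f(5.5) + f(6.5) + f(7.5) + f(8.5)].
Sum = 8236.875.

8236.875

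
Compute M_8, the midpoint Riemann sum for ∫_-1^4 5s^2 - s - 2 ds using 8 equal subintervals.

90.01953125

Δs = (4 − (-1))/8 = 0.625.
Midpoints: -0.6875, -0.0625, 0.5625, 1.1875, 1.8125, 2.4375, 3.0625, 3.6875.
f(-0.6875) = 1.05078125, f(-0.0625) = -1.91796875, f(0.5625) = -0.98046875, f(1.1875) = 3.86328125, f(1.8125) = 12.61328125, f(2.4375) = 25.26953125, f(3.0625) = 41.83203125, f(3.6875) = 62.30078125.
Sum = Δs · [f(-0.6875) + f(-0.0625) + f(0.5625) + ...].
Sum = 90.01953125.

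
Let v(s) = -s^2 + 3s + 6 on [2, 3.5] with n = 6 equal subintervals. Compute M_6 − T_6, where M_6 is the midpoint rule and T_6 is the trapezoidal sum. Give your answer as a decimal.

0.0234375

M_6 = 9.7578125.
T_6 = 9.734375.
M_6 − T_6 = 0.0234375.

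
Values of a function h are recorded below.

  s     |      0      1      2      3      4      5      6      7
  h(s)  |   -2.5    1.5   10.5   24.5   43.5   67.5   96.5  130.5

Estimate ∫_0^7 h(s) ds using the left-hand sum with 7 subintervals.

241.5

Δs = 1.
Sum = 1·[(-2.5) + 1.5 + 10.5 + 24.5 + 43.5 + 67.5 + 96.5] = 241.5.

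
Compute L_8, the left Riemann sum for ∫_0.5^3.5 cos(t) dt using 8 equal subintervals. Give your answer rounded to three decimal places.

-0.480

Δt = (3.5 − 0.5)/8 = 0.375.
Left endpoints: 0.5, 0.875, 1.25, 1.625, 2, 2.375, 2.75, 3.125.
f(0.5) ≈ 0.878, f(0.875) ≈ 0.641, f(1.25) ≈ 0.315, f(1.625) ≈ -0.054, f(2) ≈ -0.416, f(2.375) ≈ -0.720, f(2.75) ≈ -0.924, f(3.125) ≈ -1.000.
Sum = Δt · [f(0.5) + f(0.875) + f(1.25) + ...].
Sum ≈ -0.480.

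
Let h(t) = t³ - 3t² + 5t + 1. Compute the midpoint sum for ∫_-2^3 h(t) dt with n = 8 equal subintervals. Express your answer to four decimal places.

Δt = (3 − (-2))/8 = 0.625.
Midpoints: -1.6875, -1.0625, -0.4375, 0.1875, 0.8125, 1.4375, 2.0625, 2.6875.
h(-1.6875) = -85139/4096, h(-1.0625) = -36449/4096, h(-0.4375) = -7559/4096, h(0.1875) = 7531/4096, h(0.8125) = 14821/4096, h(1.4375) = 20311/4096, h(2.0625) = 30001/4096, h(2.6875) = 49891/4096.
Sum = Δt · [h(-1.6875) + h(-1.0625) + h(-0.4375) + ...].
Sum ≈ -1.0059.

-1.0059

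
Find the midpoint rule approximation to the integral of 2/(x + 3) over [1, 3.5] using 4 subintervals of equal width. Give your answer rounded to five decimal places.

Δx = (3.5 − 1)/4 = 0.625.
Midpoints: 1.3125, 1.9375, 2.5625, 3.1875.
f(1.3125) = 32/69, f(1.9375) = 32/79, f(2.5625) = 32/89, f(3.1875) = 32/99.
Sum = Δx · [f(1.3125) + f(1.9375) + f(2.5625) + f(3.1875)].
Sum ≈ 0.96976.

0.96976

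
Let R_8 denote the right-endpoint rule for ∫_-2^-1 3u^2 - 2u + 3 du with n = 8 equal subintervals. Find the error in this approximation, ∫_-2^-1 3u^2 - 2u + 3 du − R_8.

0.6796875

Exact integral: ∫_-2^-1 f(u) du = 13.
R_8 = 12.3203125.
Error = 13 − 12.3203125 = 0.6796875.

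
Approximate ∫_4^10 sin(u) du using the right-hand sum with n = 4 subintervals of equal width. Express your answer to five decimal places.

Δu = (10 − 4)/4 = 1.5.
Right endpoints: 5.5, 7, 8.5, 10.
f(5.5) ≈ -0.70554, f(7) ≈ 0.65699, f(8.5) ≈ 0.79849, f(10) ≈ -0.54402.
Sum = Δu · [f(5.5) + f(7) + f(8.5) + f(10)].
Sum ≈ 0.30887.

0.30887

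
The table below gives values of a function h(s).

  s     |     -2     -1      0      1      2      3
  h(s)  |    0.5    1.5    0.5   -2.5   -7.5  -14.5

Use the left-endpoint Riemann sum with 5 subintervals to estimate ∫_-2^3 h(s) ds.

-7.5

Δs = 1.
Sum = 1·[0.5 + 1.5 + 0.5 + (-2.5) + (-7.5)] = -7.5.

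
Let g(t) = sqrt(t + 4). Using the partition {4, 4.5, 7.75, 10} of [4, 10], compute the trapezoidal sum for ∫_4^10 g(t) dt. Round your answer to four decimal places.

Subinterval widths: 0.5, 3.25, 2.25.
g(4) ≈ 2.8284, g(4.5) ≈ 2.9155, g(7.75) ≈ 3.4278, g(10) ≈ 3.7417.
On each subinterval the trapezoid contributes (Δt_i/2)·[g(t_{i-1}) + g(t_i)].
Sum ≈ 19.8095.

19.8095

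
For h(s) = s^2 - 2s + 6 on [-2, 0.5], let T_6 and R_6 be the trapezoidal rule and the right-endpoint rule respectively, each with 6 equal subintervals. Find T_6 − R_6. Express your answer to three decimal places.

1.823

T_6 ≈ 21.53067.
R_6 ≈ 19.70775.
T_6 − R_6 ≈ 1.823.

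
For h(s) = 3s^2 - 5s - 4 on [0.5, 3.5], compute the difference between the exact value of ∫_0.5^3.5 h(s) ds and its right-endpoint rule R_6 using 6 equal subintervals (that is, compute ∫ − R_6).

-5.625

Exact integral: ∫_0.5^3.5 h(s) ds = 0.75.
R_6 = 6.375.
Error = 0.75 − 6.375 = -5.625.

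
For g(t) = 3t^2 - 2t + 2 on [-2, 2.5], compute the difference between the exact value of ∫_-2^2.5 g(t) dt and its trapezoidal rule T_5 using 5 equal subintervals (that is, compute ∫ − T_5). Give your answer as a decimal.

-1.8225

Exact integral: ∫_-2^2.5 g(t) dt = 30.375.
T_5 = 32.1975.
Error = 30.375 − 32.1975 = -1.8225.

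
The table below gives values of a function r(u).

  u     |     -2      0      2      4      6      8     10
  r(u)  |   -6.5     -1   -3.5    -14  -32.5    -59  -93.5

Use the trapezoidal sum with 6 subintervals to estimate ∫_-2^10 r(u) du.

-320

Δu = 2.
T_6 = (2/2)·[(-6.5) + 2·(-1) + 2·(-3.5) + 2·(-14) + 2·(-32.5) + 2·(-59) + (-93.5)] = -320.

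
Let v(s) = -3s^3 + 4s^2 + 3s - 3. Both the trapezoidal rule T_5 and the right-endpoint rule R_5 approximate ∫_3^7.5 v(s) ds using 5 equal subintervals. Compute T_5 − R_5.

441.95625

T_5 = -1754.69625.
R_5 = -2196.6525.
T_5 − R_5 = 441.95625.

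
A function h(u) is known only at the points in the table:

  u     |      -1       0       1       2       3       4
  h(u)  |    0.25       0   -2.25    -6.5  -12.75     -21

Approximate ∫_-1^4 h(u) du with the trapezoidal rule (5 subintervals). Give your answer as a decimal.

-31.875

Δu = 1.
T_5 = (1/2)·[0.25 + 2·0 + 2·(-2.25) + 2·(-6.5) + 2·(-12.75) + (-21)] = -31.875.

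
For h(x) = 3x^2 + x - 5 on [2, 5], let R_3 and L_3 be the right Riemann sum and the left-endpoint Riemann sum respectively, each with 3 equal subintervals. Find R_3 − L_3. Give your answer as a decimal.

66

R_3 = 147.
L_3 = 81.
R_3 − L_3 = 66.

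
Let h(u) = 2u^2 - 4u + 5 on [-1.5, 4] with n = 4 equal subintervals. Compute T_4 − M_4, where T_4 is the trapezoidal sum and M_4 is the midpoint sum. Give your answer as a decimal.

5.19921875

T_4 = 48.3828125.
M_4 = 43.18359375.
T_4 − M_4 = 5.19921875.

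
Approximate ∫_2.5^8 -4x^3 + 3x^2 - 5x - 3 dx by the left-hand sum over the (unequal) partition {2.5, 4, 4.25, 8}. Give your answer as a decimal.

Subinterval widths: 1.5, 0.25, 3.75.
Left endpoints: 2.5, 4, 4.25.
f(2.5) = -59.25, f(4) = -231, f(4.25) = -277.125.
Sum = Σ Δx_i · f(x_i).
Sum = -1185.84375.

-1185.84375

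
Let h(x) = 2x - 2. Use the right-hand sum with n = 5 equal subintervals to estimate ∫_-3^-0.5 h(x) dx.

Δx = (-0.5 − (-3))/5 = 0.5.
Right endpoints: -2.5, -2, -1.5, -1, -0.5.
h(-2.5) = -7, h(-2) = -6, h(-1.5) = -5, h(-1) = -4, h(-0.5) = -3.
Sum = Δx · [h(-2.5) + h(-2) + h(-1.5) + h(-1) + h(-0.5)].
Sum = -12.5.

-12.5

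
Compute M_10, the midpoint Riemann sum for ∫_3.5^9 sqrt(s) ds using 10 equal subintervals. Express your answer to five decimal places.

13.63600

Δs = (9 − 3.5)/10 = 0.55.
Midpoints: 3.775, 4.325, 4.875, 5.425, 5.975, 6.525, 7.075, 7.625, 8.175, 8.725.
f(3.775) ≈ 1.94294, f(4.325) ≈ 2.07966, f(4.875) ≈ 2.20794, f(5.425) ≈ 2.32916, f(5.975) ≈ 2.44438, f(6.525) ≈ 2.55441, f(7.075) ≈ 2.65989, f(7.625) ≈ 2.76134, f(8.175) ≈ 2.85920, f(8.725) ≈ 2.95381.
Sum = Δs · [f(3.775) + f(4.325) + f(4.875) + ...].
Sum ≈ 13.63600.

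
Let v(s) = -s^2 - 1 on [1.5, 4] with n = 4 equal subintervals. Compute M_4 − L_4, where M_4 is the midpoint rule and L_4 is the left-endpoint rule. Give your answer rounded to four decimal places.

-4.0527

M_4 ≈ -22.626953.
L_4 = -18.57421875.
M_4 − L_4 ≈ -4.0527.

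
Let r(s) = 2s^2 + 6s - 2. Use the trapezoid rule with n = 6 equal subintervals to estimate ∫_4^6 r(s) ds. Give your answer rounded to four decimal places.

Δs = (6 − 4)/6 = 1/3.
r(4) = 54, r(13/3) = 554/9, r(14/3) = 626/9, r(5) = 78, r(16/3) = 782/9, r(17/3) = 866/9, r(6) = 106.
T_6 = (Δs/2)·[r(s_0) + 2r(s_1) + ... + 2r(s_{5}) + r(s_6)].
Sum ≈ 157.4074.

157.4074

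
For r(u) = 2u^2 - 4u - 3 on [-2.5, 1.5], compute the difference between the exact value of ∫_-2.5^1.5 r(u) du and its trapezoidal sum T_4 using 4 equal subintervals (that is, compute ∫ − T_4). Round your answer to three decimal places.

-1.333

Exact integral: ∫_-2.5^1.5 r(u) du ≈ 8.66667.
T_4 = 10.
Error ≈ 8.66667 − 10 ≈ -1.333.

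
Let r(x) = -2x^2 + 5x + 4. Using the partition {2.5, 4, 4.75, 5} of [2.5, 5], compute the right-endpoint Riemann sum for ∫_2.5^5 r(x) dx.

Subinterval widths: 1.5, 0.75, 0.25.
Right endpoints: 4, 4.75, 5.
r(4) = -8, r(4.75) = -17.375, r(5) = -21.
Sum = Σ Δx_i · r(x_i).
Sum = -30.28125.

-30.28125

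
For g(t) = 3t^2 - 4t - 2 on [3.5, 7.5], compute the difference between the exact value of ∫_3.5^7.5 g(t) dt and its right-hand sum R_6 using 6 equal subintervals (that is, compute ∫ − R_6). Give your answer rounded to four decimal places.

-39.5556

Exact integral: ∫_3.5^7.5 g(t) dt = 283.
R_6 ≈ 322.555556.
Error ≈ 283 − 322.555556 ≈ -39.5556.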